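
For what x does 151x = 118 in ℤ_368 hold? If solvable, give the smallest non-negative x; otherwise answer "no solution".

186

First find gcd(151, 368):
368 = 2·151 + 66
151 = 2·66 + 19
66 = 3·19 + 9
19 = 2·9 + 1
9 = 9·1 + 0
gcd = 1, so a unique solution mod 368 exists.
Back-substitute for the Bézout coefficients:
1 = 19 − 2·9
1 = −2·66 + 7·19
1 = 7·151 − 16·66
1 = −16·368 + 39·151
So 151·(39) ≡ 1 (mod 368), giving 151⁻¹ ≡ 39.
x ≡ 151⁻¹·118 ≡ 39·118 ≡ 186 (mod 368).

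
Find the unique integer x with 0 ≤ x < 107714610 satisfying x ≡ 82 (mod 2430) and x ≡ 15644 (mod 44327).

52055542

Write x = 82 + 2430·k. Then 2430·k ≡ 15644 − 82 ≡ 15562 (mod 44327).
Need 2430⁻¹ mod 44327. Extended Euclid on (44327, 2430):
44327 = 18×2430 + 587
2430 = 4×587 + 82
587 = 7×82 + 13
82 = 6×13 + 4
13 = 3×4 + 1
4 = 4×1 + 0
Back-substitute:
1 = 13 − 3·4
1 = −3·82 + 19·13
1 = 19·587 − 136·82
1 = −136·2430 + 563·587
1 = 563·44327 − 10270·2430
2430⁻¹ ≡ 34057 (mod 44327), so k ≡ 34057·15562 ≡ 21422 (mod 44327).
x = 82 + 2430·21422 = 52055542.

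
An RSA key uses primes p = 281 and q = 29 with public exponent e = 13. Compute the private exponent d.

φ(n) = (p−1)(q−1) = 280·28 = 7840.
Need d with 13·d ≡ 1 (mod 7840). Apply the extended Euclidean algorithm:
7840 = 603×13 + 1
13 = 13×1 + 0
Back-substitute:
1 = 7840 − 603·13
So 13·(-603) ≡ 1 (mod 7840), hence d ≡ -603 ≡ 7237 (mod 7840).

7237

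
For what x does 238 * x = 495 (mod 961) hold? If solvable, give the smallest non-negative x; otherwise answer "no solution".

First find gcd(238, 961):
961 = 4·238 + 9
238 = 26·9 + 4
9 = 2·4 + 1
4 = 4·1 + 0
gcd = 1, so a unique solution mod 961 exists.
Back-substitute for the Bézout coefficients:
1 = 9 − 2·4
1 = −2·238 + 53·9
1 = 53·961 − 214·238
So 238·(-214) ≡ 1 (mod 961), giving 238⁻¹ ≡ 747.
x ≡ 238⁻¹·495 ≡ 747·495 ≡ 741 (mod 961).

741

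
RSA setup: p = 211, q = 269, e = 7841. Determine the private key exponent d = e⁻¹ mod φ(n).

φ(n) = (p−1)(q−1) = 210·268 = 56280.
Need d with 7841·d ≡ 1 (mod 56280). Apply the extended Euclidean algorithm:
56280 = 7×7841 + 1393
7841 = 5×1393 + 876
1393 = 1×876 + 517
876 = 1×517 + 359
517 = 1×359 + 158
359 = 2×158 + 43
158 = 3×43 + 29
43 = 1×29 + 14
29 = 2×14 + 1
14 = 14×1 + 0
Back-substitute:
1 = 29 − 2·14
1 = −2·43 + 3·29
1 = 3·158 − 11·43
1 = −11·359 + 25·158
1 = 25·517 − 36·359
1 = −36·876 + 61·517
1 = 61·1393 − 97·876
1 = −97·7841 + 546·1393
1 = 546·56280 − 3919·7841
So 7841·(-3919) ≡ 1 (mod 56280), hence d ≡ -3919 ≡ 52361 (mod 56280).

52361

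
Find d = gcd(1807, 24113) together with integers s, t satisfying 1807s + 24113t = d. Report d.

Euclidean algorithm:
24113 = 13*1807 + 622
1807 = 2*622 + 563
622 = 1*563 + 59
563 = 9*59 + 32
59 = 1*32 + 27
32 = 1*27 + 5
27 = 5*5 + 2
5 = 2*2 + 1
2 = 2*1 + 0
gcd(1807, 24113) = 1.
Back-substituting:
1 = 5 − 2·2
1 = −2·27 + 11·5
1 = 11·32 − 13·27
1 = −13·59 + 24·32
1 = 24·563 − 229·59
1 = −229·622 + 253·563
1 = 253·1807 − 735·622
1 = −735·24113 + 9808·1807
So 1 = (-735)·24113 + (9808)·1807.

1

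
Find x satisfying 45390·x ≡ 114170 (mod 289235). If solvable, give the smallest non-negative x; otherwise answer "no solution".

45857

First find gcd(45390, 289235):
289235 = 6*45390 + 16895
45390 = 2*16895 + 11600
16895 = 1*11600 + 5295
11600 = 2*5295 + 1010
5295 = 5*1010 + 245
1010 = 4*245 + 30
245 = 8*30 + 5
30 = 6*5 + 0
gcd = 5 and 5 | 114170, so solutions exist. Divide through by 5: 9078x ≡ 22834 (mod 57847).
Now find 9078⁻¹ mod 57847:
57847 = 6×9078 + 3379
9078 = 2×3379 + 2320
3379 = 1×2320 + 1059
2320 = 2×1059 + 202
1059 = 5×202 + 49
202 = 4×49 + 6
49 = 8×6 + 1
6 = 6×1 + 0
Back-substitute:
1 = 49 − 8·6
1 = −8·202 + 33·49
1 = 33·1059 − 173·202
1 = −173·2320 + 379·1059
1 = 379·3379 − 552·2320
1 = −552·9078 + 1483·3379
1 = 1483·57847 − 9450·9078
So 9078·(-9450) ≡ 1 (mod 57847), i.e. 9078⁻¹ ≡ 48397.
Then x ≡ 48397·22834 ≡ 45857 (mod 57847); the smallest non-negative solution is x = 45857.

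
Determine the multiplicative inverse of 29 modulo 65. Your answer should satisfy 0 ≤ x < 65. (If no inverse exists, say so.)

9

gcd(65, 29) by repeated division:
65 = 2×29 + 7
29 = 4×7 + 1
7 = 7×1 + 0
Since gcd(29, 65) = 1, back-substitute to write 1 as a combination:
1 = 29 − 4·7
1 = −4·65 + 9·29
So 29·9 ≡ 1 (mod 65).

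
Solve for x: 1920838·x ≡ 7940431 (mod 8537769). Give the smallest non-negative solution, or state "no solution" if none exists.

6290017

First find gcd(1920838, 8537769):
8537769 = 4×1920838 + 854417
1920838 = 2×854417 + 212004
854417 = 4×212004 + 6401
212004 = 33×6401 + 771
6401 = 8×771 + 233
771 = 3×233 + 72
233 = 3×72 + 17
72 = 4×17 + 4
17 = 4×4 + 1
4 = 4×1 + 0
gcd = 1, so a unique solution mod 8537769 exists.
Back-substitute for the Bézout coefficients:
1 = 17 − 4·4
1 = −4·72 + 17·17
1 = 17·233 − 55·72
1 = −55·771 + 182·233
1 = 182·6401 − 1511·771
1 = −1511·212004 + 50045·6401
1 = 50045·854417 − 201691·212004
1 = −201691·1920838 + 453427·854417
1 = 453427·8537769 − 2015399·1920838
So 1920838·(-2015399) ≡ 1 (mod 8537769), giving 1920838⁻¹ ≡ 6522370.
x ≡ 1920838⁻¹·7940431 ≡ 6522370·7940431 ≡ 6290017 (mod 8537769).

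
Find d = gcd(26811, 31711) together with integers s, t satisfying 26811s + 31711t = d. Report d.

Repeated division:
31711 = 1·26811 + 4900
26811 = 5·4900 + 2311
4900 = 2·2311 + 278
2311 = 8·278 + 87
278 = 3·87 + 17
87 = 5·17 + 2
17 = 8·2 + 1
2 = 2·1 + 0
gcd(26811, 31711) = 1.
Back-substituting:
1 = 17 − 8·2
1 = −8·87 + 41·17
1 = 41·278 − 131·87
1 = −131·2311 + 1089·278
1 = 1089·4900 − 2309·2311
1 = −2309·26811 + 12634·4900
1 = 12634·31711 − 14943·26811
So 1 = (12634)·31711 + (-14943)·26811.

1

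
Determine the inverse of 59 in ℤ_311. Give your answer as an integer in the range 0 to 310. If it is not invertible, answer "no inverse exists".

58

gcd(311, 59) by repeated division:
311 = 5×59 + 16
59 = 3×16 + 11
16 = 1×11 + 5
11 = 2×5 + 1
5 = 5×1 + 0
The gcd is 1. Working backward:
1 = 11 − 2·5
1 = −2·16 + 3·11
1 = 3·59 − 11·16
1 = −11·311 + 58·59
So 59·58 ≡ 1 (mod 311).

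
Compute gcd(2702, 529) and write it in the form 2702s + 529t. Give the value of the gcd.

Euclidean algorithm:
2702 = 5*529 + 57
529 = 9*57 + 16
57 = 3*16 + 9
16 = 1*9 + 7
9 = 1*7 + 2
7 = 3*2 + 1
2 = 2*1 + 0
gcd(2702, 529) = 1.
Back-substituting:
1 = 7 − 3·2
1 = −3·9 + 4·7
1 = 4·16 − 7·9
1 = −7·57 + 25·16
1 = 25·529 − 232·57
1 = −232·2702 + 1185·529
So 1 = (-232)·2702 + (1185)·529.

1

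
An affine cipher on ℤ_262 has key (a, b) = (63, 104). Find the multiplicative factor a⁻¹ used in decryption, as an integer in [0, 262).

gcd(262, 63) by repeated division:
262 = 4·63 + 10
63 = 6·10 + 3
10 = 3·3 + 1
3 = 3·1 + 0
Since gcd(63, 262) = 1, back-substitute to write 1 as a combination:
1 = 10 − 3·3
1 = −3·63 + 19·10
1 = 19·262 − 79·63
So 63·(-79) ≡ 1 (mod 262), and -79 ≡ 183 (mod 262).

183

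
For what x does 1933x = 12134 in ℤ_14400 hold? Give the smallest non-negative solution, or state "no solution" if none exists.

6398

First find gcd(1933, 14400):
14400 = 7*1933 + 869
1933 = 2*869 + 195
869 = 4*195 + 89
195 = 2*89 + 17
89 = 5*17 + 4
17 = 4*4 + 1
4 = 4*1 + 0
gcd = 1, so a unique solution mod 14400 exists.
Back-substitute for the Bézout coefficients:
1 = 17 − 4·4
1 = −4·89 + 21·17
1 = 21·195 − 46·89
1 = −46·869 + 205·195
1 = 205·1933 − 456·869
1 = −456·14400 + 3397·1933
So 1933·(3397) ≡ 1 (mod 14400), giving 1933⁻¹ ≡ 3397.
x ≡ 1933⁻¹·12134 ≡ 3397·12134 ≡ 6398 (mod 14400).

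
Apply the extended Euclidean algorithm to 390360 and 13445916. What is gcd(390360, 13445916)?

Repeated division:
13445916 = 34*390360 + 173676
390360 = 2*173676 + 43008
173676 = 4*43008 + 1644
43008 = 26*1644 + 264
1644 = 6*264 + 60
264 = 4*60 + 24
60 = 2*24 + 12
24 = 2*12 + 0
gcd(390360, 13445916) = 12.
Back-substituting:
12 = 60 − 2·24
12 = −2·264 + 9·60
12 = 9·1644 − 56·264
12 = −56·43008 + 1465·1644
12 = 1465·173676 − 5916·43008
12 = −5916·390360 + 13297·173676
12 = 13297·13445916 − 458014·390360
So 12 = (13297)·13445916 + (-458014)·390360.

12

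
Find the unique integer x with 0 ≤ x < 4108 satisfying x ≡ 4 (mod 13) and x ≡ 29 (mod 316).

3189

Write x = 4 + 13·k. Then 13·k ≡ 29 − 4 ≡ 25 (mod 316).
Need 13⁻¹ mod 316. Extended Euclid on (316, 13):
316 = 24·13 + 4
13 = 3·4 + 1
4 = 4·1 + 0
Back-substitute:
1 = 13 − 3·4
1 = −3·316 + 73·13
13⁻¹ ≡ 73 (mod 316), so k ≡ 73·25 ≡ 245 (mod 316).
x = 4 + 13·245 = 3189.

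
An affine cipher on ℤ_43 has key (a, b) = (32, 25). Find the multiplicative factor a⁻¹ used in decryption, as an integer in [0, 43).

39

Run Euclid on (43, 32):
43 = 1×32 + 11
32 = 2×11 + 10
11 = 1×10 + 1
10 = 10×1 + 0
Since gcd(32, 43) = 1, back-substitute to write 1 as a combination:
1 = 11 − 10
1 = −32 + 3·11
1 = 3·43 − 4·32
So 32·(-4) ≡ 1 (mod 43), and -4 ≡ 39 (mod 43).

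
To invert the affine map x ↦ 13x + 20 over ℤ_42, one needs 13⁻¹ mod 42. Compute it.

13

Apply the Euclidean algorithm to 42 and 13:
42 = 3·13 + 3
13 = 4·3 + 1
3 = 3·1 + 0
gcd = 1, so the inverse exists. Back-substitute:
1 = 13 − 4·3
1 = −4·42 + 13·13
So 13·13 ≡ 1 (mod 42).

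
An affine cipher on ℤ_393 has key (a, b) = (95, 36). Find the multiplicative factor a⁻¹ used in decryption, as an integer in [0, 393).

Run Euclid on (393, 95):
393 = 4·95 + 13
95 = 7·13 + 4
13 = 3·4 + 1
4 = 4·1 + 0
gcd = 1, so the inverse exists. Back-substitute:
1 = 13 − 3·4
1 = −3·95 + 22·13
1 = 22·393 − 91·95
So 95·(-91) ≡ 1 (mod 393), and -91 ≡ 302 (mod 393).

302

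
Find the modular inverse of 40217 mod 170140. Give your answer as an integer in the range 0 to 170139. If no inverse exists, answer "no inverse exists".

134633

Run Euclid on (170140, 40217):
170140 = 4×40217 + 9272
40217 = 4×9272 + 3129
9272 = 2×3129 + 3014
3129 = 1×3014 + 115
3014 = 26×115 + 24
115 = 4×24 + 19
24 = 1×19 + 5
19 = 3×5 + 4
5 = 1×4 + 1
4 = 4×1 + 0
The gcd is 1. Working backward:
1 = 5 − 4
1 = −19 + 4·5
1 = 4·24 − 5·19
1 = −5·115 + 24·24
1 = 24·3014 − 629·115
1 = −629·3129 + 653·3014
1 = 653·9272 − 1935·3129
1 = −1935·40217 + 8393·9272
1 = 8393·170140 − 35507·40217
So 40217·(-35507) ≡ 1 (mod 170140), and -35507 ≡ 134633 (mod 170140).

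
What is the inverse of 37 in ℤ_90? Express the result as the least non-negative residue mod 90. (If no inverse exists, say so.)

73

Extended Euclidean algorithm:
90 = 2*37 + 16
37 = 2*16 + 5
16 = 3*5 + 1
5 = 5*1 + 0
Since gcd(37, 90) = 1, back-substitute to write 1 as a combination:
1 = 16 − 3·5
1 = −3·37 + 7·16
1 = 7·90 − 17·37
Thus 37·(-17) ≡ 1 (mod 90); reducing, -17 mod 90 = 73.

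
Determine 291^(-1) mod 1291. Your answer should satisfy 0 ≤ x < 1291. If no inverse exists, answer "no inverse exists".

gcd(1291, 291) by repeated division:
1291 = 4·291 + 127
291 = 2·127 + 37
127 = 3·37 + 16
37 = 2·16 + 5
16 = 3·5 + 1
5 = 5·1 + 0
The gcd is 1. Working backward:
1 = 16 − 3·5
1 = −3·37 + 7·16
1 = 7·127 − 24·37
1 = −24·291 + 55·127
1 = 55·1291 − 244·291
So 291·(-244) ≡ 1 (mod 1291), and -244 ≡ 1047 (mod 1291).

1047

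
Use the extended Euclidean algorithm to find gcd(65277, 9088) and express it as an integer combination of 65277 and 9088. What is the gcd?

1

Euclidean algorithm:
65277 = 7×9088 + 1661
9088 = 5×1661 + 783
1661 = 2×783 + 95
783 = 8×95 + 23
95 = 4×23 + 3
23 = 7×3 + 2
3 = 1×2 + 1
2 = 2×1 + 0
gcd(65277, 9088) = 1.
Express as a combination:
1 = 3 − 2
1 = −23 + 8·3
1 = 8·95 − 33·23
1 = −33·783 + 272·95
1 = 272·1661 − 577·783
1 = −577·9088 + 3157·1661
1 = 3157·65277 − 22676·9088
So 1 = (3157)·65277 + (-22676)·9088.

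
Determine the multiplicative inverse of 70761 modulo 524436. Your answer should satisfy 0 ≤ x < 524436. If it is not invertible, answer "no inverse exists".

Euclidean algorithm on 524436, 70761:
524436 = 7·70761 + 29109
70761 = 2·29109 + 12543
29109 = 2·12543 + 4023
12543 = 3·4023 + 474
4023 = 8·474 + 231
474 = 2·231 + 12
231 = 19·12 + 3
12 = 4·3 + 0
Since gcd = 3 > 1, 70761 is not a unit mod 524436.

no inverse exists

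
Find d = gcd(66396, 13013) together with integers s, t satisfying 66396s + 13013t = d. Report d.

11

Apply Euclid's algorithm to 66396 and 13013:
66396 = 5*13013 + 1331
13013 = 9*1331 + 1034
1331 = 1*1034 + 297
1034 = 3*297 + 143
297 = 2*143 + 11
143 = 13*11 + 0
gcd(66396, 13013) = 11.
Express as a combination:
11 = 297 − 2·143
11 = −2·1034 + 7·297
11 = 7·1331 − 9·1034
11 = −9·13013 + 88·1331
11 = 88·66396 − 449·13013
So 11 = (88)·66396 + (-449)·13013.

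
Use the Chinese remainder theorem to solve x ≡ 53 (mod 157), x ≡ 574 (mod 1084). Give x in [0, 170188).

Write x = 53 + 157·k. Then 157·k ≡ 574 − 53 ≡ 521 (mod 1084).
Need 157⁻¹ mod 1084. Extended Euclid on (1084, 157):
1084 = 6×157 + 142
157 = 1×142 + 15
142 = 9×15 + 7
15 = 2×7 + 1
7 = 7×1 + 0
Back-substitute:
1 = 15 − 2·7
1 = −2·142 + 19·15
1 = 19·157 − 21·142
1 = −21·1084 + 145·157
157⁻¹ ≡ 145 (mod 1084), so k ≡ 145·521 ≡ 749 (mod 1084).
x = 53 + 157·749 = 117646.

117646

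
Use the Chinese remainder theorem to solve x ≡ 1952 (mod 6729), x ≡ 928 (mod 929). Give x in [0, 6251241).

1354481

Write x = 1952 + 6729·k. Then 6729·k ≡ 928 − 1952 ≡ 834 (mod 929).
Need 6729⁻¹ mod 929. Extended Euclid on (929, 226):
929 = 4×226 + 25
226 = 9×25 + 1
25 = 25×1 + 0
Back-substitute:
1 = 226 − 9·25
1 = −9·929 + 37·226
6729⁻¹ ≡ 37 (mod 929), so k ≡ 37·834 ≡ 201 (mod 929).
x = 1952 + 6729·201 = 1354481.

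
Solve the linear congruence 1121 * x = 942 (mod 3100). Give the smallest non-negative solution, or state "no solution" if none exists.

First find gcd(1121, 3100):
3100 = 2×1121 + 858
1121 = 1×858 + 263
858 = 3×263 + 69
263 = 3×69 + 56
69 = 1×56 + 13
56 = 4×13 + 4
13 = 3×4 + 1
4 = 4×1 + 0
gcd = 1, so a unique solution mod 3100 exists.
Back-substitute for the Bézout coefficients:
1 = 13 − 3·4
1 = −3·56 + 13·13
1 = 13·69 − 16·56
1 = −16·263 + 61·69
1 = 61·858 − 199·263
1 = −199·1121 + 260·858
1 = 260·3100 − 719·1121
So 1121·(-719) ≡ 1 (mod 3100), giving 1121⁻¹ ≡ 2381.
x ≡ 1121⁻¹·942 ≡ 2381·942 ≡ 1602 (mod 3100).

1602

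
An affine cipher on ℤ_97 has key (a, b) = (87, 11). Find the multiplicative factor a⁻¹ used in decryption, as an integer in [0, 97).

Extended Euclidean algorithm:
97 = 1*87 + 10
87 = 8*10 + 7
10 = 1*7 + 3
7 = 2*3 + 1
3 = 3*1 + 0
gcd = 1, so the inverse exists. Back-substitute:
1 = 7 − 2·3
1 = −2·10 + 3·7
1 = 3·87 − 26·10
1 = −26·97 + 29·87
So 87·29 ≡ 1 (mod 97).

29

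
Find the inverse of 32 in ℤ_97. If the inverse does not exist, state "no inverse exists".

94

gcd(97, 32) by repeated division:
97 = 3·32 + 1
32 = 32·1 + 0
gcd = 1, so the inverse exists. Back-substitute:
1 = 97 − 3·32
Hence 32⁻¹ ≡ -3 ≡ 94 (mod 97).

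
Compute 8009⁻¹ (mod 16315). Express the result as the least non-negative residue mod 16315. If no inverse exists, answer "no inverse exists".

4889

Extended Euclidean algorithm:
16315 = 2*8009 + 297
8009 = 26*297 + 287
297 = 1*287 + 10
287 = 28*10 + 7
10 = 1*7 + 3
7 = 2*3 + 1
3 = 3*1 + 0
gcd = 1, so the inverse exists. Back-substitute:
1 = 7 − 2·3
1 = −2·10 + 3·7
1 = 3·287 − 86·10
1 = −86·297 + 89·287
1 = 89·8009 − 2400·297
1 = −2400·16315 + 4889·8009
So 8009·4889 ≡ 1 (mod 16315).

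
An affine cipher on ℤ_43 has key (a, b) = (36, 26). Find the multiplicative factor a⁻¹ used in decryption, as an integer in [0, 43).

Apply the Euclidean algorithm to 43 and 36:
43 = 1×36 + 7
36 = 5×7 + 1
7 = 7×1 + 0
Since gcd(36, 43) = 1, back-substitute to write 1 as a combination:
1 = 36 − 5·7
1 = −5·43 + 6·36
So 36·6 ≡ 1 (mod 43).

6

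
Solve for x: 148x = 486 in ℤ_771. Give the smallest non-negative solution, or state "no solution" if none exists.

618

First find gcd(148, 771):
771 = 5*148 + 31
148 = 4*31 + 24
31 = 1*24 + 7
24 = 3*7 + 3
7 = 2*3 + 1
3 = 3*1 + 0
gcd = 1, so a unique solution mod 771 exists.
Back-substitute for the Bézout coefficients:
1 = 7 − 2·3
1 = −2·24 + 7·7
1 = 7·31 − 9·24
1 = −9·148 + 43·31
1 = 43·771 − 224·148
So 148·(-224) ≡ 1 (mod 771), giving 148⁻¹ ≡ 547.
x ≡ 148⁻¹·486 ≡ 547·486 ≡ 618 (mod 771).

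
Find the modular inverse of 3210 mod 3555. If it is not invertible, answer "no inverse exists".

Euclidean algorithm on 3555, 3210:
3555 = 1×3210 + 345
3210 = 9×345 + 105
345 = 3×105 + 30
105 = 3×30 + 15
30 = 2×15 + 0
The gcd is 15, not 1, hence no inverse exists.

no inverse exists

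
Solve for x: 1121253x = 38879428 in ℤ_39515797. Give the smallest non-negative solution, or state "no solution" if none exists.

First find gcd(1121253, 39515797):
39515797 = 35*1121253 + 271942
1121253 = 4*271942 + 33485
271942 = 8*33485 + 4062
33485 = 8*4062 + 989
4062 = 4*989 + 106
989 = 9*106 + 35
106 = 3*35 + 1
35 = 35*1 + 0
gcd = 1, so a unique solution mod 39515797 exists.
Back-substitute for the Bézout coefficients:
1 = 106 − 3·35
1 = −3·989 + 28·106
1 = 28·4062 − 115·989
1 = −115·33485 + 948·4062
1 = 948·271942 − 7699·33485
1 = −7699·1121253 + 31744·271942
1 = 31744·39515797 − 1118739·1121253
So 1121253·(-1118739) ≡ 1 (mod 39515797), giving 1121253⁻¹ ≡ 38397058.
x ≡ 1121253⁻¹·38879428 ≡ 38397058·38879428 ≡ 14219939 (mod 39515797).

14219939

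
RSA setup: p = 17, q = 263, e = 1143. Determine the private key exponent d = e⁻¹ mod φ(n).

2791

φ(n) = (p−1)(q−1) = 16·262 = 4192.
Need d with 1143·d ≡ 1 (mod 4192). Apply the extended Euclidean algorithm:
4192 = 3·1143 + 763
1143 = 1·763 + 380
763 = 2·380 + 3
380 = 126·3 + 2
3 = 1·2 + 1
2 = 2·1 + 0
Back-substitute:
1 = 3 − 2
1 = −380 + 127·3
1 = 127·763 − 255·380
1 = −255·1143 + 382·763
1 = 382·4192 − 1401·1143
So 1143·(-1401) ≡ 1 (mod 4192), hence d ≡ -1401 ≡ 2791 (mod 4192).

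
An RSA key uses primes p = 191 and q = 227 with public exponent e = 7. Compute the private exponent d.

φ(n) = (p−1)(q−1) = 190·226 = 42940.
Need d with 7·d ≡ 1 (mod 42940). Apply the extended Euclidean algorithm:
42940 = 6134*7 + 2
7 = 3*2 + 1
2 = 2*1 + 0
Back-substitute:
1 = 7 − 3·2
1 = −3·42940 + 18403·7
So 7·18403 ≡ 1 (mod 42940), hence d = 18403.

18403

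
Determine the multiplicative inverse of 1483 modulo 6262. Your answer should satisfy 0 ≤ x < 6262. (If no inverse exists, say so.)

Run Euclid on (6262, 1483):
6262 = 4×1483 + 330
1483 = 4×330 + 163
330 = 2×163 + 4
163 = 40×4 + 3
4 = 1×3 + 1
3 = 3×1 + 0
Since gcd(1483, 6262) = 1, back-substitute to write 1 as a combination:
1 = 4 − 3
1 = −163 + 41·4
1 = 41·330 − 83·163
1 = −83·1483 + 373·330
1 = 373·6262 − 1575·1483
Thus 1483·(-1575) ≡ 1 (mod 6262); reducing, -1575 mod 6262 = 4687.

4687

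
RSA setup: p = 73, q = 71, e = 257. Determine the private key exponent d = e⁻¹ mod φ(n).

353

φ(n) = (p−1)(q−1) = 72·70 = 5040.
Need d with 257·d ≡ 1 (mod 5040). Apply the extended Euclidean algorithm:
5040 = 19×257 + 157
257 = 1×157 + 100
157 = 1×100 + 57
100 = 1×57 + 43
57 = 1×43 + 14
43 = 3×14 + 1
14 = 14×1 + 0
Back-substitute:
1 = 43 − 3·14
1 = −3·57 + 4·43
1 = 4·100 − 7·57
1 = −7·157 + 11·100
1 = 11·257 − 18·157
1 = −18·5040 + 353·257
So 257·353 ≡ 1 (mod 5040), hence d = 353.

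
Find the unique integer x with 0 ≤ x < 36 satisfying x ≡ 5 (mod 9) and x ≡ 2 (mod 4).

14

Write x = 5 + 9·k. Then 9·k ≡ 2 − 5 ≡ 1 (mod 4).
Need 9⁻¹ mod 4. Extended Euclid on (4, 1):
4 = 4*1 + 0
9⁻¹ ≡ 1 (mod 4), so k ≡ 1·1 ≡ 1 (mod 4).
x = 5 + 9·1 = 14.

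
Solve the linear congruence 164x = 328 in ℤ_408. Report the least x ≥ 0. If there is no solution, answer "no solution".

2

First find gcd(164, 408):
408 = 2·164 + 80
164 = 2·80 + 4
80 = 20·4 + 0
gcd = 4 and 4 | 328, so solutions exist. Divide through by 4: 41x ≡ 82 (mod 102).
Now find 41⁻¹ mod 102:
102 = 2*41 + 20
41 = 2*20 + 1
20 = 20*1 + 0
Back-substitute:
1 = 41 − 2·20
1 = −2·102 + 5·41
So 41⁻¹ ≡ 5 (mod 102).
Then x ≡ 5·82 ≡ 2 (mod 102); the smallest non-negative solution is x = 2.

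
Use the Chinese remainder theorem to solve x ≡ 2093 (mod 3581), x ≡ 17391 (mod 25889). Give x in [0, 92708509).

62694660

Write x = 2093 + 3581·k. Then 3581·k ≡ 17391 − 2093 ≡ 15298 (mod 25889).
Need 3581⁻¹ mod 25889. Extended Euclid on (25889, 3581):
25889 = 7·3581 + 822
3581 = 4·822 + 293
822 = 2·293 + 236
293 = 1·236 + 57
236 = 4·57 + 8
57 = 7·8 + 1
8 = 8·1 + 0
Back-substitute:
1 = 57 − 7·8
1 = −7·236 + 29·57
1 = 29·293 − 36·236
1 = −36·822 + 101·293
1 = 101·3581 − 440·822
1 = −440·25889 + 3181·3581
3581⁻¹ ≡ 3181 (mod 25889), so k ≡ 3181·15298 ≡ 17507 (mod 25889).
x = 2093 + 3581·17507 = 62694660.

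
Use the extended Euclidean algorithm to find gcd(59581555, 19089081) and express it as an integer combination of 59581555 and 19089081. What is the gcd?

Euclidean algorithm:
59581555 = 3×19089081 + 2314312
19089081 = 8×2314312 + 574585
2314312 = 4×574585 + 15972
574585 = 35×15972 + 15565
15972 = 1×15565 + 407
15565 = 38×407 + 99
407 = 4×99 + 11
99 = 9×11 + 0
gcd(59581555, 19089081) = 11.
Back-substituting:
11 = 407 − 4·99
11 = −4·15565 + 153·407
11 = 153·15972 − 157·15565
11 = −157·574585 + 5648·15972
11 = 5648·2314312 − 22749·574585
11 = −22749·19089081 + 187640·2314312
11 = 187640·59581555 − 585669·19089081
So 11 = (187640)·59581555 + (-585669)·19089081.

11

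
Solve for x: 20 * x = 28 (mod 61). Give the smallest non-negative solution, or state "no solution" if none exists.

First find gcd(20, 61):
61 = 3*20 + 1
20 = 20*1 + 0
gcd = 1, so a unique solution mod 61 exists.
Back-substitute for the Bézout coefficients:
1 = 61 − 3·20
So 20·(-3) ≡ 1 (mod 61), giving 20⁻¹ ≡ 58.
x ≡ 20⁻¹·28 ≡ 58·28 ≡ 38 (mod 61).

38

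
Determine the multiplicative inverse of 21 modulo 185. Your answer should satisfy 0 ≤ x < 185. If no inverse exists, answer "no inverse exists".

141

Apply the Euclidean algorithm to 185 and 21:
185 = 8·21 + 17
21 = 1·17 + 4
17 = 4·4 + 1
4 = 4·1 + 0
gcd = 1, so the inverse exists. Back-substitute:
1 = 17 − 4·4
1 = −4·21 + 5·17
1 = 5·185 − 44·21
Thus 21·(-44) ≡ 1 (mod 185); reducing, -44 mod 185 = 141.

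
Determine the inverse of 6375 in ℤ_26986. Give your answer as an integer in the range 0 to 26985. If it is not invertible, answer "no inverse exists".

22791

Run Euclid on (26986, 6375):
26986 = 4·6375 + 1486
6375 = 4·1486 + 431
1486 = 3·431 + 193
431 = 2·193 + 45
193 = 4·45 + 13
45 = 3·13 + 6
13 = 2·6 + 1
6 = 6·1 + 0
gcd = 1, so the inverse exists. Back-substitute:
1 = 13 − 2·6
1 = −2·45 + 7·13
1 = 7·193 − 30·45
1 = −30·431 + 67·193
1 = 67·1486 − 231·431
1 = −231·6375 + 991·1486
1 = 991·26986 − 4195·6375
So 6375·(-4195) ≡ 1 (mod 26986), and -4195 ≡ 22791 (mod 26986).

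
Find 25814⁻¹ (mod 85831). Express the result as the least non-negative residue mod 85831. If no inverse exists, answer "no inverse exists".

66330

Run Euclid on (85831, 25814):
85831 = 3·25814 + 8389
25814 = 3·8389 + 647
8389 = 12·647 + 625
647 = 1·625 + 22
625 = 28·22 + 9
22 = 2·9 + 4
9 = 2·4 + 1
4 = 4·1 + 0
gcd = 1, so the inverse exists. Back-substitute:
1 = 9 − 2·4
1 = −2·22 + 5·9
1 = 5·625 − 142·22
1 = −142·647 + 147·625
1 = 147·8389 − 1906·647
1 = −1906·25814 + 5865·8389
1 = 5865·85831 − 19501·25814
Thus 25814·(-19501) ≡ 1 (mod 85831); reducing, -19501 mod 85831 = 66330.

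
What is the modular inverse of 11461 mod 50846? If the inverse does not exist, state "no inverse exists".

23207

Extended Euclidean algorithm:
50846 = 4×11461 + 5002
11461 = 2×5002 + 1457
5002 = 3×1457 + 631
1457 = 2×631 + 195
631 = 3×195 + 46
195 = 4×46 + 11
46 = 4×11 + 2
11 = 5×2 + 1
2 = 2×1 + 0
Since gcd(11461, 50846) = 1, back-substitute to write 1 as a combination:
1 = 11 − 5·2
1 = −5·46 + 21·11
1 = 21·195 − 89·46
1 = −89·631 + 288·195
1 = 288·1457 − 665·631
1 = −665·5002 + 2283·1457
1 = 2283·11461 − 5231·5002
1 = −5231·50846 + 23207·11461
So 11461·23207 ≡ 1 (mod 50846).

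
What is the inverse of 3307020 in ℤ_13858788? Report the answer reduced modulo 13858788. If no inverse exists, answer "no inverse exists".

no inverse exists

Euclidean algorithm on 13858788, 3307020:
13858788 = 4*3307020 + 630708
3307020 = 5*630708 + 153480
630708 = 4*153480 + 16788
153480 = 9*16788 + 2388
16788 = 7*2388 + 72
2388 = 33*72 + 12
72 = 6*12 + 0
The gcd is 12, not 1, hence no inverse exists.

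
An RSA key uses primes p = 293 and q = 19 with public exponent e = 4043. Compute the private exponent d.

5243

φ(n) = (p−1)(q−1) = 292·18 = 5256.
Need d with 4043·d ≡ 1 (mod 5256). Apply the extended Euclidean algorithm:
5256 = 1·4043 + 1213
4043 = 3·1213 + 404
1213 = 3·404 + 1
404 = 404·1 + 0
Back-substitute:
1 = 1213 − 3·404
1 = −3·4043 + 10·1213
1 = 10·5256 − 13·4043
So 4043·(-13) ≡ 1 (mod 5256), hence d ≡ -13 ≡ 5243 (mod 5256).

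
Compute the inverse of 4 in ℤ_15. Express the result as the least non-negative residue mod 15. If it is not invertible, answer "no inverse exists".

4

gcd(15, 4) by repeated division:
15 = 3·4 + 3
4 = 1·3 + 1
3 = 3·1 + 0
gcd = 1, so the inverse exists. Back-substitute:
1 = 4 − 3
1 = −15 + 4·4
So 4·4 ≡ 1 (mod 15).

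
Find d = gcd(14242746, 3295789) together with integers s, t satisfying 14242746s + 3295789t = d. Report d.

7

Repeated division:
14242746 = 4*3295789 + 1059590
3295789 = 3*1059590 + 117019
1059590 = 9*117019 + 6419
117019 = 18*6419 + 1477
6419 = 4*1477 + 511
1477 = 2*511 + 455
511 = 1*455 + 56
455 = 8*56 + 7
56 = 8*7 + 0
gcd(14242746, 3295789) = 7.
Working backward:
7 = 455 − 8·56
7 = −8·511 + 9·455
7 = 9·1477 − 26·511
7 = −26·6419 + 113·1477
7 = 113·117019 − 2060·6419
7 = −2060·1059590 + 18653·117019
7 = 18653·3295789 − 58019·1059590
7 = −58019·14242746 + 250729·3295789
So 7 = (-58019)·14242746 + (250729)·3295789.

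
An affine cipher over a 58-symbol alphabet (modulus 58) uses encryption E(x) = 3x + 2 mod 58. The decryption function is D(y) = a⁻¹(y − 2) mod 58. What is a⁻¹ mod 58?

gcd(58, 3) by repeated division:
58 = 19·3 + 1
3 = 3·1 + 0
Since gcd(3, 58) = 1, back-substitute to write 1 as a combination:
1 = 58 − 19·3
Thus 3·(-19) ≡ 1 (mod 58); reducing, -19 mod 58 = 39.

39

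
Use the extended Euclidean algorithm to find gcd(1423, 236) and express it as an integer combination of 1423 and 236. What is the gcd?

Repeated division:
1423 = 6×236 + 7
236 = 33×7 + 5
7 = 1×5 + 2
5 = 2×2 + 1
2 = 2×1 + 0
gcd(1423, 236) = 1.
Working backward:
1 = 5 − 2·2
1 = −2·7 + 3·5
1 = 3·236 − 101·7
1 = −101·1423 + 609·236
So 1 = (-101)·1423 + (609)·236.

1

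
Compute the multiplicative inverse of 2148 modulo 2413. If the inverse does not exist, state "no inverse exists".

1293

Apply the Euclidean algorithm to 2413 and 2148:
2413 = 1*2148 + 265
2148 = 8*265 + 28
265 = 9*28 + 13
28 = 2*13 + 2
13 = 6*2 + 1
2 = 2*1 + 0
The gcd is 1. Working backward:
1 = 13 − 6·2
1 = −6·28 + 13·13
1 = 13·265 − 123·28
1 = −123·2148 + 997·265
1 = 997·2413 − 1120·2148
Hence 2148⁻¹ ≡ -1120 ≡ 1293 (mod 2413).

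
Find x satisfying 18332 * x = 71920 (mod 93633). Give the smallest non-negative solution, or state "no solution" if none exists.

52163

First find gcd(18332, 93633):
93633 = 5×18332 + 1973
18332 = 9×1973 + 575
1973 = 3×575 + 248
575 = 2×248 + 79
248 = 3×79 + 11
79 = 7×11 + 2
11 = 5×2 + 1
2 = 2×1 + 0
gcd = 1, so a unique solution mod 93633 exists.
Back-substitute for the Bézout coefficients:
1 = 11 − 5·2
1 = −5·79 + 36·11
1 = 36·248 − 113·79
1 = −113·575 + 262·248
1 = 262·1973 − 899·575
1 = −899·18332 + 8353·1973
1 = 8353·93633 − 42664·18332
So 18332·(-42664) ≡ 1 (mod 93633), giving 18332⁻¹ ≡ 50969.
x ≡ 18332⁻¹·71920 ≡ 50969·71920 ≡ 52163 (mod 93633).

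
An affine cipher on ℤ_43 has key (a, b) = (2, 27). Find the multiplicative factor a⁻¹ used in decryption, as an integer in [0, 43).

gcd(43, 2) by repeated division:
43 = 21×2 + 1
2 = 2×1 + 0
The gcd is 1. Working backward:
1 = 43 − 21·2
So 2·(-21) ≡ 1 (mod 43), and -21 ≡ 22 (mod 43).

22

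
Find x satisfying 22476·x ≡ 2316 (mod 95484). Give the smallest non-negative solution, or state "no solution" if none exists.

First find gcd(22476, 95484):
95484 = 4*22476 + 5580
22476 = 4*5580 + 156
5580 = 35*156 + 120
156 = 1*120 + 36
120 = 3*36 + 12
36 = 3*12 + 0
gcd = 12 and 12 | 2316, so solutions exist. Divide through by 12: 1873x ≡ 193 (mod 7957).
Now find 1873⁻¹ mod 7957:
7957 = 4×1873 + 465
1873 = 4×465 + 13
465 = 35×13 + 10
13 = 1×10 + 3
10 = 3×3 + 1
3 = 3×1 + 0
Back-substitute:
1 = 10 − 3·3
1 = −3·13 + 4·10
1 = 4·465 − 143·13
1 = −143·1873 + 576·465
1 = 576·7957 − 2447·1873
So 1873·(-2447) ≡ 1 (mod 7957), i.e. 1873⁻¹ ≡ 5510.
Then x ≡ 5510·193 ≡ 5149 (mod 7957); the smallest non-negative solution is x = 5149.

5149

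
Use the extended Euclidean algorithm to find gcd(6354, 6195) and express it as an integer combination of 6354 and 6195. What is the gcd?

Repeated division:
6354 = 1*6195 + 159
6195 = 38*159 + 153
159 = 1*153 + 6
153 = 25*6 + 3
6 = 2*3 + 0
gcd(6354, 6195) = 3.
Working backward:
3 = 153 − 25·6
3 = −25·159 + 26·153
3 = 26·6195 − 1013·159
3 = −1013·6354 + 1039·6195
So 3 = (-1013)·6354 + (1039)·6195.

3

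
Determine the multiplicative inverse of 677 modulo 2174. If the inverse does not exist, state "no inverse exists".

Run Euclid on (2174, 677):
2174 = 3*677 + 143
677 = 4*143 + 105
143 = 1*105 + 38
105 = 2*38 + 29
38 = 1*29 + 9
29 = 3*9 + 2
9 = 4*2 + 1
2 = 2*1 + 0
gcd = 1, so the inverse exists. Back-substitute:
1 = 9 − 4·2
1 = −4·29 + 13·9
1 = 13·38 − 17·29
1 = −17·105 + 47·38
1 = 47·143 − 64·105
1 = −64·677 + 303·143
1 = 303·2174 − 973·677
So 677·(-973) ≡ 1 (mod 2174), and -973 ≡ 1201 (mod 2174).

1201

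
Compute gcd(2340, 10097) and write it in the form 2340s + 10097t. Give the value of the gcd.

Apply Euclid's algorithm to 10097 and 2340:
10097 = 4*2340 + 737
2340 = 3*737 + 129
737 = 5*129 + 92
129 = 1*92 + 37
92 = 2*37 + 18
37 = 2*18 + 1
18 = 18*1 + 0
gcd(2340, 10097) = 1.
Working backward:
1 = 37 − 2·18
1 = −2·92 + 5·37
1 = 5·129 − 7·92
1 = −7·737 + 40·129
1 = 40·2340 − 127·737
1 = −127·10097 + 548·2340
So 1 = (-127)·10097 + (548)·2340.

1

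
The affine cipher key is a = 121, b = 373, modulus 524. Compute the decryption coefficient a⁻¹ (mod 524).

13

Run Euclid on (524, 121):
524 = 4·121 + 40
121 = 3·40 + 1
40 = 40·1 + 0
Since gcd(121, 524) = 1, back-substitute to write 1 as a combination:
1 = 121 − 3·40
1 = −3·524 + 13·121
So 121·13 ≡ 1 (mod 524).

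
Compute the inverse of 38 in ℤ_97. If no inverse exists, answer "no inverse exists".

Extended Euclidean algorithm:
97 = 2×38 + 21
38 = 1×21 + 17
21 = 1×17 + 4
17 = 4×4 + 1
4 = 4×1 + 0
gcd = 1, so the inverse exists. Back-substitute:
1 = 17 − 4·4
1 = −4·21 + 5·17
1 = 5·38 − 9·21
1 = −9·97 + 23·38
So 38·23 ≡ 1 (mod 97).

23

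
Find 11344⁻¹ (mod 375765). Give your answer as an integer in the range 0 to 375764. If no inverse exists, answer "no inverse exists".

28189

Run Euclid on (375765, 11344):
375765 = 33·11344 + 1413
11344 = 8·1413 + 40
1413 = 35·40 + 13
40 = 3·13 + 1
13 = 13·1 + 0
The gcd is 1. Working backward:
1 = 40 − 3·13
1 = −3·1413 + 106·40
1 = 106·11344 − 851·1413
1 = −851·375765 + 28189·11344
So 11344·28189 ≡ 1 (mod 375765).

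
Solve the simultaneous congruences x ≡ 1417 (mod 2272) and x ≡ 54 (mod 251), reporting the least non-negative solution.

Write x = 1417 + 2272·k. Then 2272·k ≡ 54 − 1417 ≡ 143 (mod 251).
Need 2272⁻¹ mod 251. Extended Euclid on (251, 13):
251 = 19×13 + 4
13 = 3×4 + 1
4 = 4×1 + 0
Back-substitute:
1 = 13 − 3·4
1 = −3·251 + 58·13
2272⁻¹ ≡ 58 (mod 251), so k ≡ 58·143 ≡ 11 (mod 251).
x = 1417 + 2272·11 = 26409.

26409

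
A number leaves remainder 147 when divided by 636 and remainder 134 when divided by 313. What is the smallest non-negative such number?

Write x = 147 + 636·k. Then 636·k ≡ 134 − 147 ≡ 300 (mod 313).
Need 636⁻¹ mod 313. Extended Euclid on (313, 10):
313 = 31·10 + 3
10 = 3·3 + 1
3 = 3·1 + 0
Back-substitute:
1 = 10 − 3·3
1 = −3·313 + 94·10
636⁻¹ ≡ 94 (mod 313), so k ≡ 94·300 ≡ 30 (mod 313).
x = 147 + 636·30 = 19227.

19227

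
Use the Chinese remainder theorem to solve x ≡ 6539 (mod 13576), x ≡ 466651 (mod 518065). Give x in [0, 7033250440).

4808109851

Write x = 6539 + 13576·k. Then 13576·k ≡ 466651 − 6539 ≡ 460112 (mod 518065).
Need 13576⁻¹ mod 518065. Extended Euclid on (518065, 13576):
518065 = 38×13576 + 2177
13576 = 6×2177 + 514
2177 = 4×514 + 121
514 = 4×121 + 30
121 = 4×30 + 1
30 = 30×1 + 0
Back-substitute:
1 = 121 − 4·30
1 = −4·514 + 17·121
1 = 17·2177 − 72·514
1 = −72·13576 + 449·2177
1 = 449·518065 − 17134·13576
13576⁻¹ ≡ 500931 (mod 518065), so k ≡ 500931·460112 ≡ 354162 (mod 518065).
x = 6539 + 13576·354162 = 4808109851.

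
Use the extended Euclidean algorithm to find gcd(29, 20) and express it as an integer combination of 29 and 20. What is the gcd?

1

Euclidean algorithm:
29 = 1·20 + 9
20 = 2·9 + 2
9 = 4·2 + 1
2 = 2·1 + 0
gcd(29, 20) = 1.
Working backward:
1 = 9 − 4·2
1 = −4·20 + 9·9
1 = 9·29 − 13·20
So 1 = (9)·29 + (-13)·20.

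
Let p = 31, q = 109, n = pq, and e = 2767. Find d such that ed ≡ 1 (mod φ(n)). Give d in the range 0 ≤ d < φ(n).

3103

φ(n) = (p−1)(q−1) = 30·108 = 3240.
Need d with 2767·d ≡ 1 (mod 3240). Apply the extended Euclidean algorithm:
3240 = 1*2767 + 473
2767 = 5*473 + 402
473 = 1*402 + 71
402 = 5*71 + 47
71 = 1*47 + 24
47 = 1*24 + 23
24 = 1*23 + 1
23 = 23*1 + 0
Back-substitute:
1 = 24 − 23
1 = −47 + 2·24
1 = 2·71 − 3·47
1 = −3·402 + 17·71
1 = 17·473 − 20·402
1 = −20·2767 + 117·473
1 = 117·3240 − 137·2767
So 2767·(-137) ≡ 1 (mod 3240), hence d ≡ -137 ≡ 3103 (mod 3240).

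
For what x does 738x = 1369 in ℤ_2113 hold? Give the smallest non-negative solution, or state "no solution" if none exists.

480

First find gcd(738, 2113):
2113 = 2·738 + 637
738 = 1·637 + 101
637 = 6·101 + 31
101 = 3·31 + 8
31 = 3·8 + 7
8 = 1·7 + 1
7 = 7·1 + 0
gcd = 1, so a unique solution mod 2113 exists.
Back-substitute for the Bézout coefficients:
1 = 8 − 7
1 = −31 + 4·8
1 = 4·101 − 13·31
1 = −13·637 + 82·101
1 = 82·738 − 95·637
1 = −95·2113 + 272·738
So 738·(272) ≡ 1 (mod 2113), giving 738⁻¹ ≡ 272.
x ≡ 738⁻¹·1369 ≡ 272·1369 ≡ 480 (mod 2113).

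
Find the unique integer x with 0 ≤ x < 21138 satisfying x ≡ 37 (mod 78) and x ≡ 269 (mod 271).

Write x = 37 + 78·k. Then 78·k ≡ 269 − 37 ≡ 232 (mod 271).
Need 78⁻¹ mod 271. Extended Euclid on (271, 78):
271 = 3×78 + 37
78 = 2×37 + 4
37 = 9×4 + 1
4 = 4×1 + 0
Back-substitute:
1 = 37 − 9·4
1 = −9·78 + 19·37
1 = 19·271 − 66·78
78⁻¹ ≡ 205 (mod 271), so k ≡ 205·232 ≡ 135 (mod 271).
x = 37 + 78·135 = 10567.

10567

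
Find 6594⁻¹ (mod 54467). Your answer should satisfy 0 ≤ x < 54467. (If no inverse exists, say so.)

Compute gcd(6594, 54467):
54467 = 8×6594 + 1715
6594 = 3×1715 + 1449
1715 = 1×1449 + 266
1449 = 5×266 + 119
266 = 2×119 + 28
119 = 4×28 + 7
28 = 4×7 + 0
Since gcd = 7 > 1, 6594 is not a unit mod 54467.

no inverse exists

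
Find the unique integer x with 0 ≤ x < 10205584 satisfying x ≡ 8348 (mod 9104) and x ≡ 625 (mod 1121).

Write x = 8348 + 9104·k. Then 9104·k ≡ 625 − 8348 ≡ 124 (mod 1121).
Need 9104⁻¹ mod 1121. Extended Euclid on (1121, 136):
1121 = 8×136 + 33
136 = 4×33 + 4
33 = 8×4 + 1
4 = 4×1 + 0
Back-substitute:
1 = 33 − 8·4
1 = −8·136 + 33·33
1 = 33·1121 − 272·136
9104⁻¹ ≡ 849 (mod 1121), so k ≡ 849·124 ≡ 1023 (mod 1121).
x = 8348 + 9104·1023 = 9321740.

9321740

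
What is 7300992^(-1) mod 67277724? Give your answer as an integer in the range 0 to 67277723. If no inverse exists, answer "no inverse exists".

Compute gcd(7300992, 67277724):
67277724 = 9·7300992 + 1568796
7300992 = 4·1568796 + 1025808
1568796 = 1·1025808 + 542988
1025808 = 1·542988 + 482820
542988 = 1·482820 + 60168
482820 = 8·60168 + 1476
60168 = 40·1476 + 1128
1476 = 1·1128 + 348
1128 = 3·348 + 84
348 = 4·84 + 12
84 = 7·12 + 0
The gcd is 12, not 1, hence no inverse exists.

no inverse exists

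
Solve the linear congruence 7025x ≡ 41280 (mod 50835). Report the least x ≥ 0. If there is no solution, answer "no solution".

First find gcd(7025, 50835):
50835 = 7·7025 + 1660
7025 = 4·1660 + 385
1660 = 4·385 + 120
385 = 3·120 + 25
120 = 4·25 + 20
25 = 1·20 + 5
20 = 4·5 + 0
gcd = 5 and 5 | 41280, so solutions exist. Divide through by 5: 1405x ≡ 8256 (mod 10167).
Now find 1405⁻¹ mod 10167:
10167 = 7*1405 + 332
1405 = 4*332 + 77
332 = 4*77 + 24
77 = 3*24 + 5
24 = 4*5 + 4
5 = 1*4 + 1
4 = 4*1 + 0
Back-substitute:
1 = 5 − 4
1 = −24 + 5·5
1 = 5·77 − 16·24
1 = −16·332 + 69·77
1 = 69·1405 − 292·332
1 = −292·10167 + 2113·1405
So 1405⁻¹ ≡ 2113 (mod 10167).
Then x ≡ 2113·8256 ≡ 8523 (mod 10167); the smallest non-negative solution is x = 8523.

8523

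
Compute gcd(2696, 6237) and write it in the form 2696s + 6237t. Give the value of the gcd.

1

Euclidean algorithm:
6237 = 2×2696 + 845
2696 = 3×845 + 161
845 = 5×161 + 40
161 = 4×40 + 1
40 = 40×1 + 0
gcd(2696, 6237) = 1.
Working backward:
1 = 161 − 4·40
1 = −4·845 + 21·161
1 = 21·2696 − 67·845
1 = −67·6237 + 155·2696
So 1 = (-67)·6237 + (155)·2696.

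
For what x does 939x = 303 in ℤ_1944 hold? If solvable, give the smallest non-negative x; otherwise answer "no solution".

First find gcd(939, 1944):
1944 = 2*939 + 66
939 = 14*66 + 15
66 = 4*15 + 6
15 = 2*6 + 3
6 = 2*3 + 0
gcd = 3 and 3 | 303, so solutions exist. Divide through by 3: 313x ≡ 101 (mod 648).
Now find 313⁻¹ mod 648:
648 = 2·313 + 22
313 = 14·22 + 5
22 = 4·5 + 2
5 = 2·2 + 1
2 = 2·1 + 0
Back-substitute:
1 = 5 − 2·2
1 = −2·22 + 9·5
1 = 9·313 − 128·22
1 = −128·648 + 265·313
So 313⁻¹ ≡ 265 (mod 648).
Then x ≡ 265·101 ≡ 197 (mod 648); the smallest non-negative solution is x = 197.

197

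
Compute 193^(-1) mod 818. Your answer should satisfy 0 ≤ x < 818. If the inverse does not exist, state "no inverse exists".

gcd(818, 193) by repeated division:
818 = 4·193 + 46
193 = 4·46 + 9
46 = 5·9 + 1
9 = 9·1 + 0
The gcd is 1. Working backward:
1 = 46 − 5·9
1 = −5·193 + 21·46
1 = 21·818 − 89·193
Thus 193·(-89) ≡ 1 (mod 818); reducing, -89 mod 818 = 729.

729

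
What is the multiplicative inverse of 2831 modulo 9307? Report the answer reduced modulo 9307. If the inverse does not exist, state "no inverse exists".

Extended Euclidean algorithm:
9307 = 3*2831 + 814
2831 = 3*814 + 389
814 = 2*389 + 36
389 = 10*36 + 29
36 = 1*29 + 7
29 = 4*7 + 1
7 = 7*1 + 0
Since gcd(2831, 9307) = 1, back-substitute to write 1 as a combination:
1 = 29 − 4·7
1 = −4·36 + 5·29
1 = 5·389 − 54·36
1 = −54·814 + 113·389
1 = 113·2831 − 393·814
1 = −393·9307 + 1292·2831
So 2831·1292 ≡ 1 (mod 9307).

1292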